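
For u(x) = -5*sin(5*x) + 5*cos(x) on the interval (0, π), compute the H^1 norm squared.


||u||_{H^1(0,π)}^2 = 350*π

u'(x) = -5*sin(x) - 25*cos(5*x).
Expand u² and (u')² and integrate term by term on (0, π), using: for integers n ≥ 1, ∫_0^π sin²(nx) dx = ∫_0^π cos²(nx) dx = π/2; for n ≠ n', ∫_0^π sin(nx)sin(n'x) dx = ∫_0^π cos(nx)cos(n'x) dx = 0; and by product-to-sum, ∫_0^π sin(nx)cos(n'x) dx = ½∫_0^π [sin((n+n')x) + sin((n−n')x)] dx, which is 0 when n+n' is even and 2n/(n²−n'²) when n+n' is odd (it need not vanish on (0, π)).
  u² squared terms: (-5)²·∫sin(5x)² dx = 25·π/2 = 25*π/2;  (5)²·∫cos(x)² dx = 25·π/2 = 25*π/2.
  u² cross terms: 2·(-5)·(5)·∫sin(5x)·cos(x) dx = -50·(0) = 0.
  So ∫_0^π u² dx = 25*π/2 + 25*π/2 + 0 = 25*π.
  (u')² squared terms: (-25)²·∫cos(5x)² dx = 625·π/2 = 625*π/2;  (-5)²·∫sin(x)² dx = 25·π/2 = 25*π/2.
  (u')² cross terms: 2·(-25)·(-5)·∫cos(5x)·sin(x) dx = 250·(0) = 0.
  So ∫_0^π (u')² dx = 625*π/2 + 25*π/2 + 0 = 325*π.
||u||_{H^1}^2 = (25*π) + (325*π) = 350*π.


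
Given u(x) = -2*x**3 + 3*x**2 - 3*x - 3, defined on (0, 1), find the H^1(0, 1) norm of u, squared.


||u||_{H^1}^2 = 1433/70

The H^1 norm (squared) on an interval (0, L) is
  ||u||_{H^1}^2 = ∫_0^L u(x)^2 dx + ∫_0^L u'(x)^2 dx.
Compute u'(x) = -6*x**2 + 6*x - 3.
Then u(x)^2 = 4*x**6 - 12*x**5 + 21*x**4 - 6*x**3 - 9*x**2 + 18*x + 9 and u'(x)^2 = 36*x**4 - 72*x**3 + 72*x**2 - 36*x + 9.
Integrate each monomial from 0 to 1 using ∫_0^1 c·x^n dx = c·1^(n+1)/(n+1):
  ∫_0^1 u(x)^2 dx = ∫_0^1 (4*x^6 - 12*x^5 + 21*x^4 - 6*x^3 - 9*x^2 + 18*x + 9) dx. Term by term:
    ∫_0^1 4*x^6 dx = 4/7;  ∫_0^1 -12*x^5 dx = -2;  ∫_0^1 21*x^4 dx = 21/5;
    ∫_0^1 -6*x^3 dx = -3/2;  ∫_0^1 -9*x^2 dx = -3;  ∫_0^1 18*x dx = 9;
    ∫_0^1 9 dx = 9.
  Sum: 4/7 − 2 + 21/5 − 3/2 − 3 + 9 + 9 = 1139/70.
  ∫_0^1 u'(x)^2 dx = ∫_0^1 (36*x^4 - 72*x^3 + 72*x^2 - 36*x + 9) dx. Term by term:
    ∫_0^1 36*x^4 dx = 36/5;  ∫_0^1 -72*x^3 dx = -18;  ∫_0^1 72*x^2 dx = 24;
    ∫_0^1 -36*x dx = -18;  ∫_0^1 9 dx = 9.
  Sum: 36/5 − 18 + 24 − 18 + 9 = 21/5.
Adding: ||u||_{H^1}^2 = 1139/70 + 21/5 = 1433/70.


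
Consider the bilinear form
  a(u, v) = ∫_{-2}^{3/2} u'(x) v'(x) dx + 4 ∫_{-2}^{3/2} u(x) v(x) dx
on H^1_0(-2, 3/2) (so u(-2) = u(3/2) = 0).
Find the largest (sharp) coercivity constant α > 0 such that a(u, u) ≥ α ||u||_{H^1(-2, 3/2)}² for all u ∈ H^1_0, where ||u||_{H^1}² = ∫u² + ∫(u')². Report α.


α = 1

Coercivity of a(·,·) on H^1_0(-2, 3/2) means a(u, u) ≥ α ||u||_{H^1}² for every u ∈ H^1_0.
The interval has length L = 7/2, and Poincaré/coercivity depend only on L. Here a(u, u) = ∫(u')² + (4)·∫u².
Here c = 4 ≥ 1, so a(u,u) = ∫(u')² + c∫u² ≥ ∫(u')² + ∫u² = ||u||_{H^1}², i.e. α = 1 works. No larger α is possible: a(u,u) ≥ α||u||_{H^1}² means (1−α)∫(u')² ≥ (α−c)∫u², and for the modes u_n = sin(nπ(x−x₀)/L) (x₀ the left endpoint) one has ∫u_n²/∫(u_n')² = (L/(nπ))² → 0, so a(u_n,u_n)/||u_n||_{H^1}² → 1. Hence the optimal constant is α = 1.
Therefore α = 1.


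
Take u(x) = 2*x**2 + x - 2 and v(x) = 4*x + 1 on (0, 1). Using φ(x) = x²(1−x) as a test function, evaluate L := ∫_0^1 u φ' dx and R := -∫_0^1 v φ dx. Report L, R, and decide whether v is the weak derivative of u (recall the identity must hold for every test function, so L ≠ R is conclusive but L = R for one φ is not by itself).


LHS = -17/60, RHS = -17/60. Yes, v = u' weakly.

u(x) = 2*x**2 + x - 2, classical derivative u'(x) = 4*x + 1.
φ(x) = x²(1−x), so φ'(x) = x*(2 - 3*x).
Note φ(0) = φ(1) = 0, so the boundary term u·φ vanishes.
LHS = ∫_0^1 u(x) φ'(x) dx = ∫_0^1 (-6*x^4 + x^3 + 8*x^2 - 4*x) dx. Term by term:
  ∫_0^1 -6*x^4 dx = -6/5;  ∫_0^1 x^3 dx = 1/4;  ∫_0^1 8*x^2 dx = 8/3;
  ∫_0^1 -4*x dx = -2.
Sum: -6/5 + 1/4 + 8/3 − 2 = -17/60.
So LHS = -17/60.
∫_0^1 v(x) φ(x) dx = ∫_0^1 (-4*x^4 + 3*x^3 + x^2) dx. Term by term:
  ∫_0^1 -4*x^4 dx = -4/5;  ∫_0^1 3*x^3 dx = 3/4;  ∫_0^1 x^2 dx = 1/3.
Sum: -4/5 + 3/4 + 1/3 = 17/60.
So RHS = -∫_0^1 v(x) φ(x) dx = -17/60.
LHS = RHS, so the identity holds for this test φ.
Moreover u is smooth here and v(x) = u'(x) = 4*x + 1 pointwise, so the identity holds for every test function. Hence v is the weak derivative of u.


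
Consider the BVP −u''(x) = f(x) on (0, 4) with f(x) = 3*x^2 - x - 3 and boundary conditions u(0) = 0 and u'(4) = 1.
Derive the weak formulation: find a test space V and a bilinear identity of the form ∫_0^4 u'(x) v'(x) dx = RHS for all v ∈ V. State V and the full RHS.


V = {v ∈ H^1(0, 4) : v(0) = 0} (test functions vanish at x = 0 where u is specified); weak form: ∫_0^4 u'v' dx = ∫_0^4 (3*x^2 - x - 3) v dx + v(4) for all v ∈ V.

Multiply both sides by a test function v and integrate from 0 to 4:
  ∫_0^4 −u''(x) v(x) dx = ∫_0^4 f(x) v(x) dx.
Integrate the LHS by parts once:
  ∫_0^4 −u'' v dx = −[u'(x) v(x)]_0^4 + ∫_0^4 u'(x) v'(x) dx.
Thus ∫_0^4 u'(x) v'(x) dx = ∫_0^4 f(x) v(x) dx + [u'(x) v(x)]_0^4.
Choose V so that boundary terms are either known or forced to vanish.
Mixed BC: u(0) = 0 (Dirichlet) and u'(4) = 1 (Neumann). Define V = {v ∈ H^1(0, 4) : v(0) = 0}. Then [u' v]_0^4 = u'(4)·v(4) − u'(0)·0 = v(4).
Weak formulation: find u (satisfying any essential BC) such that ∫_0^4 u'(x) v'(x) dx = ∫_0^4 f v dx + v(4) for all v ∈ V (Dirichlet at 0 absorbed into V; Neumann datum at x = 4 contributes the boundary term).
Substituting f(x) = 3*x^2 - x - 3, the right-hand side is ∫_0^4 (3*x^2 - x - 3) v dx + v(4).


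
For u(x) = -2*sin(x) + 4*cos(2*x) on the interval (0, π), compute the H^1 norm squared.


||u||_{H^1(0,π)}^2 = 160/3 + 44*π

u'(x) = -8*sin(2*x) - 2*cos(x).
Expand u² and (u')² and integrate term by term on (0, π), using: for integers n ≥ 1, ∫_0^π sin²(nx) dx = ∫_0^π cos²(nx) dx = π/2; for n ≠ n', ∫_0^π sin(nx)sin(n'x) dx = ∫_0^π cos(nx)cos(n'x) dx = 0; and by product-to-sum, ∫_0^π sin(nx)cos(n'x) dx = ½∫_0^π [sin((n+n')x) + sin((n−n')x)] dx, which is 0 when n+n' is even and 2n/(n²−n'²) when n+n' is odd (it need not vanish on (0, π)).
  u² squared terms: (-2)²·∫sin(x)² dx = 4·π/2 = 2*π;  (4)²·∫cos(2x)² dx = 16·π/2 = 8*π.
  u² cross terms: 2·(-2)·(4)·∫sin(x)·cos(2x) dx = -16·(-2/3) = 32/3.
  So ∫_0^π u² dx = 2*π + 8*π + 32/3 = 32/3 + 10*π.
  (u')² squared terms: (-8)²·∫sin(2x)² dx = 64·π/2 = 32*π;  (-2)²·∫cos(x)² dx = 4·π/2 = 2*π.
  (u')² cross terms: 2·(-8)·(-2)·∫sin(2x)·cos(x) dx = 32·(4/3) = 128/3.
  So ∫_0^π (u')² dx = 32*π + 2*π + 128/3 = 128/3 + 34*π.
||u||_{H^1}^2 = (32/3 + 10*π) + (128/3 + 34*π) = 160/3 + 44*π.


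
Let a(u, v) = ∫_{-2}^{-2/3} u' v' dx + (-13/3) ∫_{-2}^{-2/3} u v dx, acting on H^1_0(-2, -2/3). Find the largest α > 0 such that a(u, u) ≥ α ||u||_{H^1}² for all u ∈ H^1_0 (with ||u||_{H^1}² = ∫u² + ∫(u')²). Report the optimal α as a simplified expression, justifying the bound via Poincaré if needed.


α = (-208 + 27*π^2)/(3*(16 + 9*π^2))

Coercivity of a(·,·) on H^1_0(-2, -2/3) means a(u, u) ≥ α ||u||_{H^1}² for every u ∈ H^1_0.
The interval has length L = 4/3, and Poincaré/coercivity depend only on L. Here a(u, u) = ∫(u')² + (-13/3)·∫u².
Here c = -13/3 < 0 with |c| < (π/L)² = 9*π^2/16, so coercivity still holds. The condition a(u,u) ≥ α||u||_{H^1}² reads (1−α)∫(u')² ≥ (α−c)∫u². Any admissible α is ≤ 1 (rapidly oscillating u have ∫u²/∫(u')² → 0), and α = 1 would force 0 ≥ (1−c)∫u², impossible since c < 1; so 1−α > 0. By the sharp Poincaré inequality on H^1_0 of an interval of length L, ∫(u')² ≥ (π/L)²∫u² with equality for the first sine mode sin(π(x−x₀)/L) (x₀ the left endpoint), so the inequality holds for all u iff (1−α)(π/L)² ≥ α − c, i.e. α ≤ ((π/L)² + c)/((π/L)² + 1) = (1 + c(L/π)²)/(1 + (L/π)²). (Direct route, valid since c ≤ 0: Poincaré gives c∫u² ≥ c(L/π)²∫(u')², so a(u,u) ≥ (1 + c(L/π)²)∫(u')², while ||u||_{H^1}² ≤ (1 + (L/π)²)∫(u')²; dividing yields the same α.) With (π/L)² = 9*π^2/16 and c = -13/3, the largest admissible constant is α = ((π/L)² + c)/((π/L)² + 1).
Simplifying, α = (-208 + 27*π^2)/(3*(16 + 9*π^2)).


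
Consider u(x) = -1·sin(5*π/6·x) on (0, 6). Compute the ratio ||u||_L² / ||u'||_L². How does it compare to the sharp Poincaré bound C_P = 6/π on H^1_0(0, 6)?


||u||_L² / ||u'||_L² = 6/(5*π) < C_P = 6/π.

u(x) = -1·sin(5*π/6·x), so u'(x) = -5*π*cos(5*π*x/6)/6.
Writing u(x) = A·sin(kπx/L) with A = -1 and k = 5, use ∫_0^L sin²(kπx/L) dx = L/2 and ∫_0^L cos²(kπx/L) dx = L/2.
u² = 1·sin²(5*π/6·x) and (u')² = 25*π^2/36·cos²(5*π/6·x), and each of sin², cos² integrates to L/2 = 3 over (0, 6).
∫_0^6 u² dx = 3, so ||u||_L² = sqrt(3).
∫_0^6 (u')² dx = 25*π^2/12, so ||u'||_L² = 5*sqrt(3)*π/6.
Ratio ||u||_L² / ||u'||_L² = 6/(5*π).
Sharp Poincaré constant on H^1_0(0, 6) is C_P = L/π = 6/π, achieved by sin(π/6·x).
This is the k = 5 harmonic; the ratio L/(kπ) is strictly less than C_P = L/π, consistent with the sharp inequality ||u||_L² ≤ C_P ||u'||_L².


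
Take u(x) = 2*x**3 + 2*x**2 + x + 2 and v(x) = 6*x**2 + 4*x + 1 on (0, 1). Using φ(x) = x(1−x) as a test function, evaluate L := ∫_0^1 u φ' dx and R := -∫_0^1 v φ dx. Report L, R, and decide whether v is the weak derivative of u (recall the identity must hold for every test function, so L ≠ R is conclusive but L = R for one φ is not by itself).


LHS = -4/5, RHS = -4/5. Yes, v = u' weakly.

u(x) = 2*x**3 + 2*x**2 + x + 2, classical derivative u'(x) = 6*x**2 + 4*x + 1.
φ(x) = x(1−x), so φ'(x) = 1 - 2*x.
Note φ(0) = φ(1) = 0, so the boundary term u·φ vanishes.
LHS = ∫_0^1 u(x) φ'(x) dx = ∫_0^1 (-4*x^4 - 2*x^3 - 3*x + 2) dx. Term by term:
  ∫_0^1 -4*x^4 dx = -4/5;  ∫_0^1 -2*x^3 dx = -1/2;  ∫_0^1 -3*x dx = -3/2;
  ∫_0^1 2 dx = 2.
Sum: -4/5 − 1/2 − 3/2 + 2 = -4/5.
So LHS = -4/5.
∫_0^1 v(x) φ(x) dx = ∫_0^1 (-6*x^4 + 2*x^3 + 3*x^2 + x) dx. Term by term:
  ∫_0^1 -6*x^4 dx = -6/5;  ∫_0^1 2*x^3 dx = 1/2;  ∫_0^1 3*x^2 dx = 1;
  ∫_0^1 x dx = 1/2.
Sum: -6/5 + 1/2 + 1 + 1/2 = 4/5.
So RHS = -∫_0^1 v(x) φ(x) dx = -4/5.
LHS = RHS, so the identity holds for this test φ.
Moreover u is smooth here and v(x) = u'(x) = 6*x**2 + 4*x + 1 pointwise, so the identity holds for every test function. Hence v is the weak derivative of u.


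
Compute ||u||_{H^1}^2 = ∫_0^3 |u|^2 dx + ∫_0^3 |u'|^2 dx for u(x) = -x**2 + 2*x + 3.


||u||_{H^1}^2 = 213/5

The H^1 norm (squared) on an interval (0, L) is
  ||u||_{H^1}^2 = ∫_0^L u(x)^2 dx + ∫_0^L u'(x)^2 dx.
Compute u'(x) = 2 - 2*x.
Then u(x)^2 = x**4 - 4*x**3 - 2*x**2 + 12*x + 9 and u'(x)^2 = 4*x**2 - 8*x + 4.
Integrate each monomial from 0 to 3 using ∫_0^3 c·x^n dx = c·3^(n+1)/(n+1):
  ∫_0^3 u(x)^2 dx = ∫_0^3 (x^4 - 4*x^3 - 2*x^2 + 12*x + 9) dx. Term by term:
    ∫_0^3 x^4 dx = 243/5;  ∫_0^3 -4*x^3 dx = -81;  ∫_0^3 -2*x^2 dx = -18;
    ∫_0^3 12*x dx = 54;  ∫_0^3 9 dx = 27.
  Sum: 243/5 − 81 − 18 + 54 + 27 = 153/5.
  ∫_0^3 u'(x)^2 dx = ∫_0^3 (4*x^2 - 8*x + 4) dx. Term by term:
    ∫_0^3 4*x^2 dx = 36;  ∫_0^3 -8*x dx = -36;  ∫_0^3 4 dx = 12.
  Sum: 36 − 36 + 12 = 12.
Adding: ||u||_{H^1}^2 = 153/5 + 12 = 213/5.


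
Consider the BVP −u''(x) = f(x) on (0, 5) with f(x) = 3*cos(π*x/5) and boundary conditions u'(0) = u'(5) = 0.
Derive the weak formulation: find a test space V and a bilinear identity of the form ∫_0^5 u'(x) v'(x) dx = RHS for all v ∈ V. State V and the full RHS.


V = H^1(0, 5) (no boundary constraint on v; u is determined up to an additive constant); weak form: ∫_0^5 u'v' dx = ∫_0^5 (3*cos(π*x/5)) v dx for all v ∈ V.

Multiply both sides by a test function v and integrate from 0 to 5:
  ∫_0^5 −u''(x) v(x) dx = ∫_0^5 f(x) v(x) dx.
Integrate the LHS by parts once:
  ∫_0^5 −u'' v dx = −[u'(x) v(x)]_0^5 + ∫_0^5 u'(x) v'(x) dx.
Thus ∫_0^5 u'(x) v'(x) dx = ∫_0^5 f(x) v(x) dx + [u'(x) v(x)]_0^5.
Choose V so that boundary terms are either known or forced to vanish.
u has homogeneous Neumann: u'(0) = u'(5) = 0. So [u' v]_0^5 = 0·v(5) − 0·v(0) = 0 for any v; take V = H^1(0, 5).
Weak formulation: find u (satisfying any essential BC) such that ∫_0^5 u'(x) v'(x) dx = ∫_0^5 f v dx for all v ∈ V (homogeneous Neumann, so boundary terms vanish).
Substituting f(x) = 3*cos(π*x/5), the right-hand side is ∫_0^5 (3*cos(π*x/5)) v dx.
Compatibility check (pure Neumann): taking v ≡ 1 ∈ V gives 0 = ∫_0^5 f dx + (0) − (0), i.e. ∫_0^5 f dx must equal u'(0) − u'(5) = 0. Indeed ∫_0^5 (3*cos(π*x/5)) dx = 0, so the data are compatible. The solution is then unique only up to an additive constant (fix it e.g. by requiring ∫_0^5 u dx = 0).


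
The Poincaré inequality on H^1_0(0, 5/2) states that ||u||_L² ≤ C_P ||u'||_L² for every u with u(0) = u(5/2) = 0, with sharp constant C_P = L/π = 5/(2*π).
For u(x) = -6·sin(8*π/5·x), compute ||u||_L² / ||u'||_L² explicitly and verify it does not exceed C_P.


||u||_L² / ||u'||_L² = 5/(8*π) < C_P = 5/(2*π).

u(x) = -6·sin(8*π/5·x), so u'(x) = -48*π*cos(8*π*x/5)/5.
Writing u(x) = A·sin(kπx/L) with A = -6 and k = 4, use ∫_0^L sin²(kπx/L) dx = L/2 and ∫_0^L cos²(kπx/L) dx = L/2.
u² = 36·sin²(8*π/5·x) and (u')² = 2304*π^2/25·cos²(8*π/5·x), and each of sin², cos² integrates to L/2 = 5/4 over (0, 5/2).
∫_0^5/2 u² dx = 45, so ||u||_L² = 3*sqrt(5).
∫_0^5/2 (u')² dx = 576*π^2/5, so ||u'||_L² = 24*sqrt(5)*π/5.
Ratio ||u||_L² / ||u'||_L² = 5/(8*π).
Sharp Poincaré constant on H^1_0(0, 5/2) is C_P = L/π = 5/(2*π), achieved by sin(2*π/5·x).
This is the k = 4 harmonic; the ratio L/(kπ) is strictly less than C_P = L/π, consistent with the sharp inequality ||u||_L² ≤ C_P ||u'||_L².


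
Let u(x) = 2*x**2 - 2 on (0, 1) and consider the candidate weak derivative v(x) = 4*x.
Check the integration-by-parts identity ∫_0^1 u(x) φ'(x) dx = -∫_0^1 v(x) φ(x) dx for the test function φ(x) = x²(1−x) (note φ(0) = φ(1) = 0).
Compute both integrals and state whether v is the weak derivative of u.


LHS = -1/5, RHS = -1/5. Yes, v = u' weakly.

u(x) = 2*x**2 - 2, classical derivative u'(x) = 4*x.
φ(x) = x²(1−x), so φ'(x) = x*(2 - 3*x).
Note φ(0) = φ(1) = 0, so the boundary term u·φ vanishes.
LHS = ∫_0^1 u(x) φ'(x) dx = ∫_0^1 (-6*x^4 + 4*x^3 + 6*x^2 - 4*x) dx. Term by term:
  ∫_0^1 -6*x^4 dx = -6/5;  ∫_0^1 4*x^3 dx = 1;  ∫_0^1 6*x^2 dx = 2;
  ∫_0^1 -4*x dx = -2.
Sum: -6/5 + 1 + 2 − 2 = -1/5.
So LHS = -1/5.
∫_0^1 v(x) φ(x) dx = ∫_0^1 (-4*x^4 + 4*x^3) dx. Term by term:
  ∫_0^1 -4*x^4 dx = -4/5;  ∫_0^1 4*x^3 dx = 1.
Sum: -4/5 + 1 = 1/5.
So RHS = -∫_0^1 v(x) φ(x) dx = -1/5.
LHS = RHS, so the identity holds for this test φ.
Moreover u is smooth here and v(x) = u'(x) = 4*x pointwise, so the identity holds for every test function. Hence v is the weak derivative of u.


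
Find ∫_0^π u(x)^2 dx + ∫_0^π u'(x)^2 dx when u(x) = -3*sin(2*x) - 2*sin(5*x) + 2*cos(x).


||u||_{H^1(0,π)}^2 = -32 + 157*π/2

u'(x) = -2*sin(x) - 6*cos(2*x) - 10*cos(5*x).
Expand u² and (u')² and integrate term by term on (0, π), using: for integers n ≥ 1, ∫_0^π sin²(nx) dx = ∫_0^π cos²(nx) dx = π/2; for n ≠ n', ∫_0^π sin(nx)sin(n'x) dx = ∫_0^π cos(nx)cos(n'x) dx = 0; and by product-to-sum, ∫_0^π sin(nx)cos(n'x) dx = ½∫_0^π [sin((n+n')x) + sin((n−n')x)] dx, which is 0 when n+n' is even and 2n/(n²−n'²) when n+n' is odd (it need not vanish on (0, π)).
  u² squared terms: (-3)²·∫sin(2x)² dx = 9·π/2 = 9*π/2;  (-2)²·∫sin(5x)² dx = 4·π/2 = 2*π;  (2)²·∫cos(x)² dx = 4·π/2 = 2*π.
  u² cross terms: 2·(-3)·(-2)·∫sin(2x)·sin(5x) dx = 12·(0) = 0;  2·(-3)·(2)·∫sin(2x)·cos(x) dx = -12·(4/3) = -16;  2·(-2)·(2)·∫sin(5x)·cos(x) dx = -8·(0) = 0.
  So ∫_0^π u² dx = 9*π/2 + 2*π + 2*π + 0 − 16 + 0 = -16 + 17*π/2.
  (u')² squared terms: (-10)²·∫cos(5x)² dx = 100·π/2 = 50*π;  (-6)²·∫cos(2x)² dx = 36·π/2 = 18*π;  (-2)²·∫sin(x)² dx = 4·π/2 = 2*π.
  (u')² cross terms: 2·(-10)·(-6)·∫cos(5x)·cos(2x) dx = 120·(0) = 0;  2·(-10)·(-2)·∫cos(5x)·sin(x) dx = 40·(0) = 0;  2·(-6)·(-2)·∫cos(2x)·sin(x) dx = 24·(-2/3) = -16.
  So ∫_0^π (u')² dx = 50*π + 18*π + 2*π + 0 + 0 − 16 = -16 + 70*π.
||u||_{H^1}^2 = (-16 + 17*π/2) + (-16 + 70*π) = -32 + 157*π/2.


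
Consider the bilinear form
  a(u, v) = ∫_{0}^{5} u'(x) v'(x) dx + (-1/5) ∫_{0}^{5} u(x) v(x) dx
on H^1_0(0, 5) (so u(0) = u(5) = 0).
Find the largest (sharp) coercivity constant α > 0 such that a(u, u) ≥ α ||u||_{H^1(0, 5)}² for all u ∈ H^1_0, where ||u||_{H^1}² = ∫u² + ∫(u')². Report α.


α = (-5 + π^2)/(π^2 + 25)

Coercivity of a(·,·) on H^1_0(0, 5) means a(u, u) ≥ α ||u||_{H^1}² for every u ∈ H^1_0.
The interval has length L = 5, and Poincaré/coercivity depend only on L. Here a(u, u) = ∫(u')² + (-1/5)·∫u².
Here c = -1/5 < 0 with |c| < (π/L)² = π^2/25, so coercivity still holds. The condition a(u,u) ≥ α||u||_{H^1}² reads (1−α)∫(u')² ≥ (α−c)∫u². Any admissible α is ≤ 1 (rapidly oscillating u have ∫u²/∫(u')² → 0), and α = 1 would force 0 ≥ (1−c)∫u², impossible since c < 1; so 1−α > 0. By the sharp Poincaré inequality on H^1_0 of an interval of length L, ∫(u')² ≥ (π/L)²∫u² with equality for the first sine mode sin(π(x−x₀)/L) (x₀ the left endpoint), so the inequality holds for all u iff (1−α)(π/L)² ≥ α − c, i.e. α ≤ ((π/L)² + c)/((π/L)² + 1) = (1 + c(L/π)²)/(1 + (L/π)²). (Direct route, valid since c ≤ 0: Poincaré gives c∫u² ≥ c(L/π)²∫(u')², so a(u,u) ≥ (1 + c(L/π)²)∫(u')², while ||u||_{H^1}² ≤ (1 + (L/π)²)∫(u')²; dividing yields the same α.) With (π/L)² = π^2/25 and c = -1/5, the largest admissible constant is α = ((π/L)² + c)/((π/L)² + 1).
Simplifying, α = (-5 + π^2)/(π^2 + 25).


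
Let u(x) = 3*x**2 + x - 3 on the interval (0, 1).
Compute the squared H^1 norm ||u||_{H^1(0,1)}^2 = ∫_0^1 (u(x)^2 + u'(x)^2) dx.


||u||_{H^1}^2 = 679/30

The H^1 norm (squared) on an interval (0, L) is
  ||u||_{H^1}^2 = ∫_0^L u(x)^2 dx + ∫_0^L u'(x)^2 dx.
Compute u'(x) = 6*x + 1.
Then u(x)^2 = 9*x**4 + 6*x**3 - 17*x**2 - 6*x + 9 and u'(x)^2 = 36*x**2 + 12*x + 1.
Integrate each monomial from 0 to 1 using ∫_0^1 c·x^n dx = c·1^(n+1)/(n+1):
  ∫_0^1 u(x)^2 dx = ∫_0^1 (9*x^4 + 6*x^3 - 17*x^2 - 6*x + 9) dx. Term by term:
    ∫_0^1 9*x^4 dx = 9/5;  ∫_0^1 6*x^3 dx = 3/2;  ∫_0^1 -17*x^2 dx = -17/3;
    ∫_0^1 -6*x dx = -3;  ∫_0^1 9 dx = 9.
  Sum: 9/5 + 3/2 − 17/3 − 3 + 9 = 109/30.
  ∫_0^1 u'(x)^2 dx = ∫_0^1 (36*x^2 + 12*x + 1) dx. Term by term:
    ∫_0^1 36*x^2 dx = 12;  ∫_0^1 12*x dx = 6;  ∫_0^1 1 dx = 1.
  Sum: 12 + 6 + 1 = 19.
Adding: ||u||_{H^1}^2 = 109/30 + 19 = 679/30.


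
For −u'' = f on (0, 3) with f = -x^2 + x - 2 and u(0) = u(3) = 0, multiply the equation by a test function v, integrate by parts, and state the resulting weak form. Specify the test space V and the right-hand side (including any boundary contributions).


V = H^1_0(0, 3) (so v(0) = v(3) = 0); weak form: ∫_0^3 u'v' dx = ∫_0^3 (-x^2 + x - 2) v dx for all v ∈ V.

Multiply both sides by a test function v and integrate from 0 to 3:
  ∫_0^3 −u''(x) v(x) dx = ∫_0^3 f(x) v(x) dx.
Integrate the LHS by parts once:
  ∫_0^3 −u'' v dx = −[u'(x) v(x)]_0^3 + ∫_0^3 u'(x) v'(x) dx.
Thus ∫_0^3 u'(x) v'(x) dx = ∫_0^3 f(x) v(x) dx + [u'(x) v(x)]_0^3.
Choose V so that boundary terms are either known or forced to vanish.
u is Dirichlet: u(0) = u(3) = 0. Let V = H^1_0(0, 3); then v(0) = v(3) = 0, and [u' v]_0^3 = 0.
Weak formulation: find u (satisfying any essential BC) such that ∫_0^3 u'(x) v'(x) dx = ∫_0^3 f v dx for all v ∈ V.
Substituting f(x) = -x^2 + x - 2, the right-hand side is ∫_0^3 (-x^2 + x - 2) v dx.


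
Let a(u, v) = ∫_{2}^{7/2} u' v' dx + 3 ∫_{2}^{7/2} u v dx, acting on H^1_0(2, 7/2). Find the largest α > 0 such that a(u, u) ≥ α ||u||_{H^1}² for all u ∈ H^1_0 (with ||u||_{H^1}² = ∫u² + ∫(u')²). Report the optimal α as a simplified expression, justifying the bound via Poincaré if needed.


α = 1

Coercivity of a(·,·) on H^1_0(2, 7/2) means a(u, u) ≥ α ||u||_{H^1}² for every u ∈ H^1_0.
The interval has length L = 3/2, and Poincaré/coercivity depend only on L. Here a(u, u) = ∫(u')² + (3)·∫u².
Here c = 3 ≥ 1, so a(u,u) = ∫(u')² + c∫u² ≥ ∫(u')² + ∫u² = ||u||_{H^1}², i.e. α = 1 works. No larger α is possible: a(u,u) ≥ α||u||_{H^1}² means (1−α)∫(u')² ≥ (α−c)∫u², and for the modes u_n = sin(nπ(x−x₀)/L) (x₀ the left endpoint) one has ∫u_n²/∫(u_n')² = (L/(nπ))² → 0, so a(u_n,u_n)/||u_n||_{H^1}² → 1. Hence the optimal constant is α = 1.
Therefore α = 1.


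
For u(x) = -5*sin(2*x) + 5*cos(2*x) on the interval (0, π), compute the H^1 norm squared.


||u||_{H^1(0,π)}^2 = 125*π

u'(x) = -10*sin(2*x) - 10*cos(2*x).
Expand u² and (u')² and integrate term by term on (0, π), using: for integers n ≥ 1, ∫_0^π sin²(nx) dx = ∫_0^π cos²(nx) dx = π/2; for n ≠ n', ∫_0^π sin(nx)sin(n'x) dx = ∫_0^π cos(nx)cos(n'x) dx = 0; and by product-to-sum, ∫_0^π sin(nx)cos(n'x) dx = ½∫_0^π [sin((n+n')x) + sin((n−n')x)] dx, which is 0 when n+n' is even and 2n/(n²−n'²) when n+n' is odd (it need not vanish on (0, π)).
  u² squared terms: (-5)²·∫sin(2x)² dx = 25·π/2 = 25*π/2;  (5)²·∫cos(2x)² dx = 25·π/2 = 25*π/2.
  u² cross terms: 2·(-5)·(5)·∫sin(2x)·cos(2x) dx = -50·(0) = 0.
  So ∫_0^π u² dx = 25*π/2 + 25*π/2 + 0 = 25*π.
  (u')² squared terms: (-10)²·∫cos(2x)² dx = 100·π/2 = 50*π;  (-10)²·∫sin(2x)² dx = 100·π/2 = 50*π.
  (u')² cross terms: 2·(-10)·(-10)·∫cos(2x)·sin(2x) dx = 200·(0) = 0.
  So ∫_0^π (u')² dx = 50*π + 50*π + 0 = 100*π.
||u||_{H^1}^2 = (25*π) + (100*π) = 125*π.


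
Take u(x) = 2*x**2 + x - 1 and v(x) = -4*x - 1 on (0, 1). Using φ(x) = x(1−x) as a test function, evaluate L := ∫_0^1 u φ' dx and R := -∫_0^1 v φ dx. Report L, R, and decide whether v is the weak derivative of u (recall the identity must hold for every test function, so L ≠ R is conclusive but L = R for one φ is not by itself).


LHS = -1/2, RHS = 1/2. No, v is not the weak derivative of u.

u(x) = 2*x**2 + x - 1, classical derivative u'(x) = 4*x + 1.
φ(x) = x(1−x), so φ'(x) = 1 - 2*x.
Note φ(0) = φ(1) = 0, so the boundary term u·φ vanishes.
LHS = ∫_0^1 u(x) φ'(x) dx = ∫_0^1 (-4*x^3 + 3*x - 1) dx. Term by term:
  ∫_0^1 -4*x^3 dx = -1;  ∫_0^1 3*x dx = 3/2;  ∫_0^1 -1 dx = -1.
Sum: -1 + 3/2 − 1 = -1/2.
So LHS = -1/2.
∫_0^1 v(x) φ(x) dx = ∫_0^1 (4*x^3 - 3*x^2 - x) dx. Term by term:
  ∫_0^1 4*x^3 dx = 1;  ∫_0^1 -3*x^2 dx = -1;  ∫_0^1 -x dx = -1/2.
Sum: 1 − 1 − 1/2 = -1/2.
So RHS = -∫_0^1 v(x) φ(x) dx = 1/2.
LHS − RHS = -1 ≠ 0, so the identity fails.
(For a valid weak derivative the identity must hold for EVERY test function, in particular this one. The failure shows v is NOT the weak derivative of u.)
Correct weak derivative would be u'(x) = 4*x + 1.


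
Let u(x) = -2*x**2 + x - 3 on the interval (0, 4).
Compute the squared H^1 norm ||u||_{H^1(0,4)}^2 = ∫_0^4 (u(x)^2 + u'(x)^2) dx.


||u||_{H^1}^2 = 16648/15

The H^1 norm (squared) on an interval (0, L) is
  ||u||_{H^1}^2 = ∫_0^L u(x)^2 dx + ∫_0^L u'(x)^2 dx.
Compute u'(x) = 1 - 4*x.
Then u(x)^2 = 4*x**4 - 4*x**3 + 13*x**2 - 6*x + 9 and u'(x)^2 = 16*x**2 - 8*x + 1.
Integrate each monomial from 0 to 4 using ∫_0^4 c·x^n dx = c·4^(n+1)/(n+1):
  ∫_0^4 u(x)^2 dx = ∫_0^4 (4*x^4 - 4*x^3 + 13*x^2 - 6*x + 9) dx. Term by term:
    ∫_0^4 4*x^4 dx = 4096/5;  ∫_0^4 -4*x^3 dx = -256;  ∫_0^4 13*x^2 dx = 832/3;
    ∫_0^4 -6*x dx = -48;  ∫_0^4 9 dx = 36.
  Sum: 4096/5 − 256 + 832/3 − 48 + 36 = 12428/15.
  ∫_0^4 u'(x)^2 dx = ∫_0^4 (16*x^2 - 8*x + 1) dx. Term by term:
    ∫_0^4 16*x^2 dx = 1024/3;  ∫_0^4 -8*x dx = -64;  ∫_0^4 1 dx = 4.
  Sum: 1024/3 − 64 + 4 = 844/3.
Adding: ||u||_{H^1}^2 = 12428/15 + 844/3 = 16648/15.


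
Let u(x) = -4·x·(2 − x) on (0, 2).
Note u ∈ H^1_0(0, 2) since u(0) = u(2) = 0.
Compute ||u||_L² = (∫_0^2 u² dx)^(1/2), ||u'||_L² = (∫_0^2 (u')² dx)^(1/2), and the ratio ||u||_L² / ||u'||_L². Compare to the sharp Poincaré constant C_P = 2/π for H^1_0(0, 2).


||u||_L² / ||u'||_L² = sqrt(10)/5 < C_P = 2/π.

u(x) = -4·x·(2 − x), so u'(x) = 8*x - 8.
u(x) = -4·x·(2 − x) vanishes at x = 0 and x = 2, so u ∈ H^1_0(0, 2). Differentiate via the product rule and integrate the resulting polynomials term by term.
  ∫_0^2 u² dx = ∫_0^2 (16*x^4 - 64*x^3 + 64*x^2) dx. Term by term:
    ∫_0^2 16*x^4 dx = 512/5;  ∫_0^2 -64*x^3 dx = -256;  ∫_0^2 64*x^2 dx = 512/3.
  Sum: 512/5 − 256 + 512/3 = 256/15.
  ∫_0^2 (u')² dx = ∫_0^2 (64*x^2 - 128*x + 64) dx. Term by term:
    ∫_0^2 64*x^2 dx = 512/3;  ∫_0^2 -128*x dx = -256;  ∫_0^2 64 dx = 128.
  Sum: 512/3 − 256 + 128 = 128/3.
∫_0^2 u² dx = 256/15, so ||u||_L² = 16*sqrt(15)/15.
∫_0^2 (u')² dx = 128/3, so ||u'||_L² = 8*sqrt(6)/3.
Ratio ||u||_L² / ||u'||_L² = sqrt(10)/5.
Sharp Poincaré constant on H^1_0(0, 2) is C_P = L/π = 2/π, achieved by sin(π/2·x).
A polynomial bump cannot attain the sharp Poincaré constant (only the first sine eigenfunction does), so the ratio is strictly less than C_P, consistent with ||u||_L² ≤ C_P ||u'||_L².


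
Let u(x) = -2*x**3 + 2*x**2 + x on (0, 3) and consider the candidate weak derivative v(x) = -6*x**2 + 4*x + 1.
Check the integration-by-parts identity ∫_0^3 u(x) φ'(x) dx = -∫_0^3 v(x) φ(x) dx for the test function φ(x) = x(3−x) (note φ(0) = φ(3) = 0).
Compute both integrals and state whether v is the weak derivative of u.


LHS = 207/5, RHS = 207/5. Yes, v = u' weakly.

u(x) = -2*x**3 + 2*x**2 + x, classical derivative u'(x) = -6*x**2 + 4*x + 1.
φ(x) = x(3−x), so φ'(x) = 3 - 2*x.
Note φ(0) = φ(3) = 0, so the boundary term u·φ vanishes.
LHS = ∫_0^3 u(x) φ'(x) dx = ∫_0^3 (4*x^4 - 10*x^3 + 4*x^2 + 3*x) dx. Term by term:
  ∫_0^3 4*x^4 dx = 972/5;  ∫_0^3 -10*x^3 dx = -405/2;  ∫_0^3 4*x^2 dx = 36;
  ∫_0^3 3*x dx = 27/2.
Sum: 972/5 − 405/2 + 36 + 27/2 = 207/5.
So LHS = 207/5.
∫_0^3 v(x) φ(x) dx = ∫_0^3 (6*x^4 - 22*x^3 + 11*x^2 + 3*x) dx. Term by term:
  ∫_0^3 6*x^4 dx = 1458/5;  ∫_0^3 -22*x^3 dx = -891/2;  ∫_0^3 11*x^2 dx = 99;
  ∫_0^3 3*x dx = 27/2.
Sum: 1458/5 − 891/2 + 99 + 27/2 = -207/5.
So RHS = -∫_0^3 v(x) φ(x) dx = 207/5.
LHS = RHS, so the identity holds for this test φ.
Moreover u is smooth here and v(x) = u'(x) = -6*x**2 + 4*x + 1 pointwise, so the identity holds for every test function. Hence v is the weak derivative of u.


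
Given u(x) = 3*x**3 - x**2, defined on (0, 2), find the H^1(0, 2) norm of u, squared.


||u||_{H^1}^2 = 51664/105

The H^1 norm (squared) on an interval (0, L) is
  ||u||_{H^1}^2 = ∫_0^L u(x)^2 dx + ∫_0^L u'(x)^2 dx.
Compute u'(x) = 9*x**2 - 2*x.
Then u(x)^2 = 9*x**6 - 6*x**5 + x**4 and u'(x)^2 = 81*x**4 - 36*x**3 + 4*x**2.
Integrate each monomial from 0 to 2 using ∫_0^2 c·x^n dx = c·2^(n+1)/(n+1):
  ∫_0^2 u(x)^2 dx = ∫_0^2 (9*x^6 - 6*x^5 + x^4) dx. Term by term:
    ∫_0^2 9*x^6 dx = 1152/7;  ∫_0^2 -6*x^5 dx = -64;  ∫_0^2 x^4 dx = 32/5.
  Sum: 1152/7 − 64 + 32/5 = 3744/35.
  ∫_0^2 u'(x)^2 dx = ∫_0^2 (81*x^4 - 36*x^3 + 4*x^2) dx. Term by term:
    ∫_0^2 81*x^4 dx = 2592/5;  ∫_0^2 -36*x^3 dx = -144;  ∫_0^2 4*x^2 dx = 32/3.
  Sum: 2592/5 − 144 + 32/3 = 5776/15.
Adding: ||u||_{H^1}^2 = 3744/35 + 5776/15 = 51664/105.


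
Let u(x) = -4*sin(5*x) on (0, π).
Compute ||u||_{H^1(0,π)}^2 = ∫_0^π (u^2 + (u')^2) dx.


||u||_{H^1(0,π)}^2 = 208*π

u'(x) = -20*cos(5*x).
Expand u² and (u')² and integrate term by term on (0, π), using: for integers n ≥ 1, ∫_0^π sin²(nx) dx = ∫_0^π cos²(nx) dx = π/2; for n ≠ n', ∫_0^π sin(nx)sin(n'x) dx = ∫_0^π cos(nx)cos(n'x) dx = 0; and by product-to-sum, ∫_0^π sin(nx)cos(n'x) dx = ½∫_0^π [sin((n+n')x) + sin((n−n')x)] dx, which is 0 when n+n' is even and 2n/(n²−n'²) when n+n' is odd (it need not vanish on (0, π)).
  u² squared terms: (-4)²·∫sin(5x)² dx = 16·π/2 = 8*π.
  So ∫_0^π u² dx = 8*π.
  (u')² squared terms: (-20)²·∫cos(5x)² dx = 400·π/2 = 200*π.
  So ∫_0^π (u')² dx = 200*π.
||u||_{H^1}^2 = (8*π) + (200*π) = 208*π.


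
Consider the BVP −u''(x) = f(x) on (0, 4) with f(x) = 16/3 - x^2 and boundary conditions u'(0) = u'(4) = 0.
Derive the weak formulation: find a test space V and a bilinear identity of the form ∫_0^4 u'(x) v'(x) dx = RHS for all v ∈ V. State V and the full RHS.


V = H^1(0, 4) (no boundary constraint on v; u is determined up to an additive constant); weak form: ∫_0^4 u'v' dx = ∫_0^4 (16/3 - x^2) v dx for all v ∈ V.

Multiply both sides by a test function v and integrate from 0 to 4:
  ∫_0^4 −u''(x) v(x) dx = ∫_0^4 f(x) v(x) dx.
Integrate the LHS by parts once:
  ∫_0^4 −u'' v dx = −[u'(x) v(x)]_0^4 + ∫_0^4 u'(x) v'(x) dx.
Thus ∫_0^4 u'(x) v'(x) dx = ∫_0^4 f(x) v(x) dx + [u'(x) v(x)]_0^4.
Choose V so that boundary terms are either known or forced to vanish.
u has homogeneous Neumann: u'(0) = u'(4) = 0. So [u' v]_0^4 = 0·v(4) − 0·v(0) = 0 for any v; take V = H^1(0, 4).
Weak formulation: find u (satisfying any essential BC) such that ∫_0^4 u'(x) v'(x) dx = ∫_0^4 f v dx for all v ∈ V (homogeneous Neumann, so boundary terms vanish).
Substituting f(x) = 16/3 - x^2, the right-hand side is ∫_0^4 (16/3 - x^2) v dx.
Compatibility check (pure Neumann): taking v ≡ 1 ∈ V gives 0 = ∫_0^4 f dx + (0) − (0), i.e. ∫_0^4 f dx must equal u'(0) − u'(4) = 0. Indeed ∫_0^4 (16/3 - x^2) dx = 0, so the data are compatible. The solution is then unique only up to an additive constant (fix it e.g. by requiring ∫_0^4 u dx = 0).


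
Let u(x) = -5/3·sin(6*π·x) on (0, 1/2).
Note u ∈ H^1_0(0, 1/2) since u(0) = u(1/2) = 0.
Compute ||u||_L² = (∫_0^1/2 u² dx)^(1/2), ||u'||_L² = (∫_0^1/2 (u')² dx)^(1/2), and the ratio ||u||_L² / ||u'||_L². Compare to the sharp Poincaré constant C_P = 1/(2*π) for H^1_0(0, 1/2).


||u||_L² / ||u'||_L² = 1/(6*π) < C_P = 1/(2*π).

u(x) = -5/3·sin(6*π·x), so u'(x) = -10*π*cos(6*π*x).
Writing u(x) = A·sin(kπx/L) with A = -5/3 and k = 3, use ∫_0^L sin²(kπx/L) dx = L/2 and ∫_0^L cos²(kπx/L) dx = L/2.
u² = 25/9·sin²(6*π·x) and (u')² = 100*π^2·cos²(6*π·x), and each of sin², cos² integrates to L/2 = 1/4 over (0, 1/2).
∫_0^1/2 u² dx = 25/36, so ||u||_L² = 5/6.
∫_0^1/2 (u')² dx = 25*π^2, so ||u'||_L² = 5*π.
Ratio ||u||_L² / ||u'||_L² = 1/(6*π).
Sharp Poincaré constant on H^1_0(0, 1/2) is C_P = L/π = 1/(2*π), achieved by sin(2*π·x).
This is the k = 3 harmonic; the ratio L/(kπ) is strictly less than C_P = L/π, consistent with the sharp inequality ||u||_L² ≤ C_P ||u'||_L².


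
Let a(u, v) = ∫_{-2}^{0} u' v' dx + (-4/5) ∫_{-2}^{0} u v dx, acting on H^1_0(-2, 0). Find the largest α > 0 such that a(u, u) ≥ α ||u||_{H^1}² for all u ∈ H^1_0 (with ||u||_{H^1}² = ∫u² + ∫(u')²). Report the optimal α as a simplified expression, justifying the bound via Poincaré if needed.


α = (-16/5 + π^2)/(4 + π^2)

Coercivity of a(·,·) on H^1_0(-2, 0) means a(u, u) ≥ α ||u||_{H^1}² for every u ∈ H^1_0.
The interval has length L = 2, and Poincaré/coercivity depend only on L. Here a(u, u) = ∫(u')² + (-4/5)·∫u².
Here c = -4/5 < 0 with |c| < (π/L)² = π^2/4, so coercivity still holds. The condition a(u,u) ≥ α||u||_{H^1}² reads (1−α)∫(u')² ≥ (α−c)∫u². Any admissible α is ≤ 1 (rapidly oscillating u have ∫u²/∫(u')² → 0), and α = 1 would force 0 ≥ (1−c)∫u², impossible since c < 1; so 1−α > 0. By the sharp Poincaré inequality on H^1_0 of an interval of length L, ∫(u')² ≥ (π/L)²∫u² with equality for the first sine mode sin(π(x−x₀)/L) (x₀ the left endpoint), so the inequality holds for all u iff (1−α)(π/L)² ≥ α − c, i.e. α ≤ ((π/L)² + c)/((π/L)² + 1) = (1 + c(L/π)²)/(1 + (L/π)²). (Direct route, valid since c ≤ 0: Poincaré gives c∫u² ≥ c(L/π)²∫(u')², so a(u,u) ≥ (1 + c(L/π)²)∫(u')², while ||u||_{H^1}² ≤ (1 + (L/π)²)∫(u')²; dividing yields the same α.) With (π/L)² = π^2/4 and c = -4/5, the largest admissible constant is α = ((π/L)² + c)/((π/L)² + 1).
Simplifying, α = (-16/5 + π^2)/(4 + π^2).


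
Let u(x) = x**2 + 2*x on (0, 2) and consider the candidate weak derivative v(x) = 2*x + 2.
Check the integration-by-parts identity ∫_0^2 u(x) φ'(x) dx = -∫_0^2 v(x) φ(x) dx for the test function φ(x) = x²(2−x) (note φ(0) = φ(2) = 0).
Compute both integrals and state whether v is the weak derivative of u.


LHS = -88/15, RHS = -88/15. Yes, v = u' weakly.

u(x) = x**2 + 2*x, classical derivative u'(x) = 2*x + 2.
φ(x) = x²(2−x), so φ'(x) = x*(4 - 3*x).
Note φ(0) = φ(2) = 0, so the boundary term u·φ vanishes.
LHS = ∫_0^2 u(x) φ'(x) dx = ∫_0^2 (-3*x^4 - 2*x^3 + 8*x^2) dx. Term by term:
  ∫_0^2 -3*x^4 dx = -96/5;  ∫_0^2 -2*x^3 dx = -8;  ∫_0^2 8*x^2 dx = 64/3.
Sum: -96/5 − 8 + 64/3 = -88/15.
So LHS = -88/15.
∫_0^2 v(x) φ(x) dx = ∫_0^2 (-2*x^4 + 2*x^3 + 4*x^2) dx. Term by term:
  ∫_0^2 -2*x^4 dx = -64/5;  ∫_0^2 2*x^3 dx = 8;  ∫_0^2 4*x^2 dx = 32/3.
Sum: -64/5 + 8 + 32/3 = 88/15.
So RHS = -∫_0^2 v(x) φ(x) dx = -88/15.
LHS = RHS, so the identity holds for this test φ.
Moreover u is smooth here and v(x) = u'(x) = 2*x + 2 pointwise, so the identity holds for every test function. Hence v is the weak derivative of u.


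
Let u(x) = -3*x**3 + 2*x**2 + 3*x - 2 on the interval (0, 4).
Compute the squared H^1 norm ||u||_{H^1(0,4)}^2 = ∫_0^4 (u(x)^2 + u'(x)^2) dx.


||u||_{H^1}^2 = 2402548/105

The H^1 norm (squared) on an interval (0, L) is
  ||u||_{H^1}^2 = ∫_0^L u(x)^2 dx + ∫_0^L u'(x)^2 dx.
Compute u'(x) = -9*x**2 + 4*x + 3.
Then u(x)^2 = 9*x**6 - 12*x**5 - 14*x**4 + 24*x**3 + x**2 - 12*x + 4 and u'(x)^2 = 81*x**4 - 72*x**3 - 38*x**2 + 24*x + 9.
Integrate each monomial from 0 to 4 using ∫_0^4 c·x^n dx = c·4^(n+1)/(n+1):
  ∫_0^4 u(x)^2 dx = ∫_0^4 (9*x^6 - 12*x^5 - 14*x^4 + 24*x^3 + x^2 - 12*x + 4) dx. Term by term:
    ∫_0^4 9*x^6 dx = 147456/7;  ∫_0^4 -12*x^5 dx = -8192;  ∫_0^4 -14*x^4 dx = -14336/5;
    ∫_0^4 24*x^3 dx = 1536;  ∫_0^4 x^2 dx = 64/3;  ∫_0^4 -12*x dx = -96;
    ∫_0^4 4 dx = 16.
  Sum: 147456/7 − 8192 − 14336/5 + 1536 + 64/3 − 96 + 16 = 1205744/105.
  ∫_0^4 u'(x)^2 dx = ∫_0^4 (81*x^4 - 72*x^3 - 38*x^2 + 24*x + 9) dx. Term by term:
    ∫_0^4 81*x^4 dx = 82944/5;  ∫_0^4 -72*x^3 dx = -4608;  ∫_0^4 -38*x^2 dx = -2432/3;
    ∫_0^4 24*x dx = 192;  ∫_0^4 9 dx = 36.
  Sum: 82944/5 − 4608 − 2432/3 + 192 + 36 = 170972/15.
Adding: ||u||_{H^1}^2 = 1205744/105 + 170972/15 = 2402548/105.


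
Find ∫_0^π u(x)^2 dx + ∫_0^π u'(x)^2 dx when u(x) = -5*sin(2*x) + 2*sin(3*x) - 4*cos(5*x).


||u||_{H^1(0,π)}^2 = -4160/21 + 581*π/2

u'(x) = 20*sin(5*x) - 10*cos(2*x) + 6*cos(3*x).
Expand u² and (u')² and integrate term by term on (0, π), using: for integers n ≥ 1, ∫_0^π sin²(nx) dx = ∫_0^π cos²(nx) dx = π/2; for n ≠ n', ∫_0^π sin(nx)sin(n'x) dx = ∫_0^π cos(nx)cos(n'x) dx = 0; and by product-to-sum, ∫_0^π sin(nx)cos(n'x) dx = ½∫_0^π [sin((n+n')x) + sin((n−n')x)] dx, which is 0 when n+n' is even and 2n/(n²−n'²) when n+n' is odd (it need not vanish on (0, π)).
  u² squared terms: (-5)²·∫sin(2x)² dx = 25·π/2 = 25*π/2;  (-4)²·∫cos(5x)² dx = 16·π/2 = 8*π;  (2)²·∫sin(3x)² dx = 4·π/2 = 2*π.
  u² cross terms: 2·(-5)·(-4)·∫sin(2x)·cos(5x) dx = 40·(-4/21) = -160/21;  2·(-5)·(2)·∫sin(2x)·sin(3x) dx = -20·(0) = 0;  2·(-4)·(2)·∫cos(5x)·sin(3x) dx = -16·(0) = 0.
  So ∫_0^π u² dx = 25*π/2 + 8*π + 2*π − 160/21 + 0 + 0 = -160/21 + 45*π/2.
  (u')² squared terms: (-10)²·∫cos(2x)² dx = 100·π/2 = 50*π;  (6)²·∫cos(3x)² dx = 36·π/2 = 18*π;  (20)²·∫sin(5x)² dx = 400·π/2 = 200*π.
  (u')² cross terms: 2·(-10)·(6)·∫cos(2x)·cos(3x) dx = -120·(0) = 0;  2·(-10)·(20)·∫cos(2x)·sin(5x) dx = -400·(10/21) = -4000/21;  2·(6)·(20)·∫cos(3x)·sin(5x) dx = 240·(0) = 0.
  So ∫_0^π (u')² dx = 50*π + 18*π + 200*π + 0 − 4000/21 + 0 = -4000/21 + 268*π.
||u||_{H^1}^2 = (-160/21 + 45*π/2) + (-4000/21 + 268*π) = -4160/21 + 581*π/2.


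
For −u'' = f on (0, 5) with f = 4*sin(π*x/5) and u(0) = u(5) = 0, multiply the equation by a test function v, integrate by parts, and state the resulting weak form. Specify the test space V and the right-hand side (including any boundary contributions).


V = H^1_0(0, 5) (so v(0) = v(5) = 0); weak form: ∫_0^5 u'v' dx = ∫_0^5 (4*sin(π*x/5)) v dx for all v ∈ V.

Multiply both sides by a test function v and integrate from 0 to 5:
  ∫_0^5 −u''(x) v(x) dx = ∫_0^5 f(x) v(x) dx.
Integrate the LHS by parts once:
  ∫_0^5 −u'' v dx = −[u'(x) v(x)]_0^5 + ∫_0^5 u'(x) v'(x) dx.
Thus ∫_0^5 u'(x) v'(x) dx = ∫_0^5 f(x) v(x) dx + [u'(x) v(x)]_0^5.
Choose V so that boundary terms are either known or forced to vanish.
u is Dirichlet: u(0) = u(5) = 0. Let V = H^1_0(0, 5); then v(0) = v(5) = 0, and [u' v]_0^5 = 0.
Weak formulation: find u (satisfying any essential BC) such that ∫_0^5 u'(x) v'(x) dx = ∫_0^5 f v dx for all v ∈ V.
Substituting f(x) = 4*sin(π*x/5), the right-hand side is ∫_0^5 (4*sin(π*x/5)) v dx.


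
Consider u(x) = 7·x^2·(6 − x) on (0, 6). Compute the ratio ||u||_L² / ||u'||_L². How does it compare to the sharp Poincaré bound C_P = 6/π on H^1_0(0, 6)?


||u||_L² / ||u'||_L² = 3*sqrt(14)/7 < C_P = 6/π.

u(x) = 7·x^2·(6 − x), so u'(x) = 21*x*(4 - x).
u(x) = 7·x^2·(6 − x) vanishes at x = 0 and x = 6, so u ∈ H^1_0(0, 6). Differentiate via the product rule and integrate the resulting polynomials term by term.
  ∫_0^6 u² dx = ∫_0^6 (49*x^6 - 588*x^5 + 1764*x^4) dx. Term by term:
    ∫_0^6 49*x^6 dx = 1959552;  ∫_0^6 -588*x^5 dx = -4572288;  ∫_0^6 1764*x^4 dx = 13716864/5.
  Sum: 1959552 − 4572288 + 13716864/5 = 653184/5.
  ∫_0^6 (u')² dx = ∫_0^6 (441*x^4 - 3528*x^3 + 7056*x^2) dx. Term by term:
    ∫_0^6 441*x^4 dx = 3429216/5;  ∫_0^6 -3528*x^3 dx = -1143072;  ∫_0^6 7056*x^2 dx = 508032.
  Sum: 3429216/5 − 1143072 + 508032 = 254016/5.
∫_0^6 u² dx = 653184/5, so ||u||_L² = 216*sqrt(70)/5.
∫_0^6 (u')² dx = 254016/5, so ||u'||_L² = 504*sqrt(5)/5.
Ratio ||u||_L² / ||u'||_L² = 3*sqrt(14)/7.
Sharp Poincaré constant on H^1_0(0, 6) is C_P = L/π = 6/π, achieved by sin(π/6·x).
A polynomial bump cannot attain the sharp Poincaré constant (only the first sine eigenfunction does), so the ratio is strictly less than C_P, consistent with ||u||_L² ≤ C_P ||u'||_L².


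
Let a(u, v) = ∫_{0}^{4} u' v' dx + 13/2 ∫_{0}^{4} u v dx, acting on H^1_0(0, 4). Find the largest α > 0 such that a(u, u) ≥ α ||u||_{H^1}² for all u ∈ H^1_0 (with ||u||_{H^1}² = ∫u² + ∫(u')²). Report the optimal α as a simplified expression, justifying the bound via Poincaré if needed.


α = 1

Coercivity of a(·,·) on H^1_0(0, 4) means a(u, u) ≥ α ||u||_{H^1}² for every u ∈ H^1_0.
The interval has length L = 4, and Poincaré/coercivity depend only on L. Here a(u, u) = ∫(u')² + (13/2)·∫u².
Here c = 13/2 ≥ 1, so a(u,u) = ∫(u')² + c∫u² ≥ ∫(u')² + ∫u² = ||u||_{H^1}², i.e. α = 1 works. No larger α is possible: a(u,u) ≥ α||u||_{H^1}² means (1−α)∫(u')² ≥ (α−c)∫u², and for the modes u_n = sin(nπ(x−x₀)/L) (x₀ the left endpoint) one has ∫u_n²/∫(u_n')² = (L/(nπ))² → 0, so a(u_n,u_n)/||u_n||_{H^1}² → 1. Hence the optimal constant is α = 1.
Therefore α = 1.


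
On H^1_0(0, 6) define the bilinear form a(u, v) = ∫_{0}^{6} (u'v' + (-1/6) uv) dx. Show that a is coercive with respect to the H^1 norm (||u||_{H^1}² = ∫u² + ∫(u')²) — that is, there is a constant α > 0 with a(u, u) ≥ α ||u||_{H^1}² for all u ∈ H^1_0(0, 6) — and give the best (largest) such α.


α = (-6 + π^2)/(π^2 + 36)

Coercivity of a(·,·) on H^1_0(0, 6) means a(u, u) ≥ α ||u||_{H^1}² for every u ∈ H^1_0.
The interval has length L = 6, and Poincaré/coercivity depend only on L. Here a(u, u) = ∫(u')² + (-1/6)·∫u².
Here c = -1/6 < 0 with |c| < (π/L)² = π^2/36, so coercivity still holds. The condition a(u,u) ≥ α||u||_{H^1}² reads (1−α)∫(u')² ≥ (α−c)∫u². Any admissible α is ≤ 1 (rapidly oscillating u have ∫u²/∫(u')² → 0), and α = 1 would force 0 ≥ (1−c)∫u², impossible since c < 1; so 1−α > 0. By the sharp Poincaré inequality on H^1_0 of an interval of length L, ∫(u')² ≥ (π/L)²∫u² with equality for the first sine mode sin(π(x−x₀)/L) (x₀ the left endpoint), so the inequality holds for all u iff (1−α)(π/L)² ≥ α − c, i.e. α ≤ ((π/L)² + c)/((π/L)² + 1) = (1 + c(L/π)²)/(1 + (L/π)²). (Direct route, valid since c ≤ 0: Poincaré gives c∫u² ≥ c(L/π)²∫(u')², so a(u,u) ≥ (1 + c(L/π)²)∫(u')², while ||u||_{H^1}² ≤ (1 + (L/π)²)∫(u')²; dividing yields the same α.) With (π/L)² = π^2/36 and c = -1/6, the largest admissible constant is α = ((π/L)² + c)/((π/L)² + 1).
Simplifying, α = (-6 + π^2)/(π^2 + 36).
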